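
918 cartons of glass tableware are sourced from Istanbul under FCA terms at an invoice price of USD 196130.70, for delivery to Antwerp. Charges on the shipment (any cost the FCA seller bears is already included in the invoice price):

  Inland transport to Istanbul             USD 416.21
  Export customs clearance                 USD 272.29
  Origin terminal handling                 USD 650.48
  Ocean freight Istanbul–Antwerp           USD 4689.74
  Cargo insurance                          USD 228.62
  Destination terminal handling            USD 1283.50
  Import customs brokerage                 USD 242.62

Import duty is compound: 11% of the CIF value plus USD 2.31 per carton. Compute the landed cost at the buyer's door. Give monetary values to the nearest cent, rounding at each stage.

Total landed cost: USD 227533.19

FCA: the seller delivers export-cleared goods to the carrier; the buyer bears costs from that point.
Already in the invoice (seller's account under FCA): inland to port, export clearance — exclude.
CIF value = FCA price + origin terminal + freight + insurance = 196130.70 + 650.48 + 4689.74 + 228.62 = 201699.54
Ad valorem component: 201699.54 × 11% = 22186.95
Specific component: 918 × 2.31 = 2120.58
Import duty = 22186.95 + 2120.58 = 24307.53
Buyer bears: origin terminal 650.48 + freight 4689.74 + insurance 228.62 + destination terminal 1283.50 + brokerage 242.62 + duty 24307.53 = 31402.49
Landed cost = invoice 196130.70 + 31402.49 = 227533.19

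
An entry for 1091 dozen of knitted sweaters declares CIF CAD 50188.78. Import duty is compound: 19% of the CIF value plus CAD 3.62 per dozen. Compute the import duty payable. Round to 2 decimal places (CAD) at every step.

Import duty: CAD 13485.29

Ad valorem component: 50188.78 × 19% = 9535.87
Specific component: 1091 × 3.62 = 3949.42
Import duty = 9535.87 + 3949.42 = 13485.29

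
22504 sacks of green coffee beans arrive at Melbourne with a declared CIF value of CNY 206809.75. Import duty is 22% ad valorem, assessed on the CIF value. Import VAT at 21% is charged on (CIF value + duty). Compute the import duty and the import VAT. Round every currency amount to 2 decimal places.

Import duty = 206809.75 × 22% = 45498.15
VAT base = CIF + duty = 206809.75 + 45498.15 = 252307.90
Import VAT = 252307.90 × 21% = 52984.66

Import duty: CNY 45498.15; import VAT: CNY 52984.66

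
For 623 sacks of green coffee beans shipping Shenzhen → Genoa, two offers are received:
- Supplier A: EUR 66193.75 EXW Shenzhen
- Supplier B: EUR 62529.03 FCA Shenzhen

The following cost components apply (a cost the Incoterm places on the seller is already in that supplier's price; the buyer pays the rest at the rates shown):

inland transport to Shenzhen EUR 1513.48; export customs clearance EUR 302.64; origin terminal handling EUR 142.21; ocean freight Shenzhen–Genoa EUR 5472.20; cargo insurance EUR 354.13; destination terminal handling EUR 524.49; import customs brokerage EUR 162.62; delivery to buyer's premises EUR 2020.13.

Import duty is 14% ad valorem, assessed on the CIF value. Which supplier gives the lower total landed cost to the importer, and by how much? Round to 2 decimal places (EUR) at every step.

Supplier B is cheaper by EUR 6248.16

Supplier A (EXW):
CIF value = EXW price + inland to port + export clearance + origin terminal + freight + insurance = 66193.75 + 1513.48 + 302.64 + 142.21 + 5472.20 + 354.13 = 73978.41
Import duty = 73978.41 × 14% = 10356.98
Buyer bears (A): 1513.48 + 302.64 + 142.21 + 5472.20 + 354.13 + 524.49 + 162.62 + 2020.13 = 10491.90
Landed cost (A) = invoice 66193.75 + 10491.90 + duty 10356.98 = 87042.63
Supplier B (FCA):
CIF value = FCA price + origin terminal + freight + insurance = 62529.03 + 142.21 + 5472.20 + 354.13 = 68497.57
Import duty = 68497.57 × 14% = 9589.66
Buyer bears (B): 142.21 + 5472.20 + 354.13 + 524.49 + 162.62 + 2020.13 = 8675.78
Landed cost (B) = invoice 62529.03 + 8675.78 + duty 9589.66 = 80794.47
Difference = |87042.63 − 80794.47| = 6248.16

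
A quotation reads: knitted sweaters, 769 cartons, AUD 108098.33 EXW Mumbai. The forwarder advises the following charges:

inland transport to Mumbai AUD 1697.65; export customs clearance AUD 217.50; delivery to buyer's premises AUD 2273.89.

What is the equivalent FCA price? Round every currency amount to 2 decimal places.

FCA price: AUD 110013.48

Not relevant to the conversion: delivery — on the buyer under both terms; not part of either seller's price.
From EXW to FCA, the seller additionally bears: inland to port, export clearance.
FCA price = 108098.33 + 1697.65 + 217.50 = 110013.48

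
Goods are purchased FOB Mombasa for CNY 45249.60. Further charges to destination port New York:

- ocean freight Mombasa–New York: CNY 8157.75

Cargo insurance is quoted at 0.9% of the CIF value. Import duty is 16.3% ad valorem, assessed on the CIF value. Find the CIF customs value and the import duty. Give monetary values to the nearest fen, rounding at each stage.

CIF value: CNY 53892.38; import duty: CNY 8784.46

Let C be the CIF value. C = FOB price + freight + 0.9% × C
C − 0.9% × C = 45249.60 + 8157.75
0.991 × C = 53407.35
C = 53407.35 / 0.991 = 53892.38
Insurance premium = 0.9% × 53892.38 = 485.03
Import duty = 53892.38 × 16.3% = 8784.46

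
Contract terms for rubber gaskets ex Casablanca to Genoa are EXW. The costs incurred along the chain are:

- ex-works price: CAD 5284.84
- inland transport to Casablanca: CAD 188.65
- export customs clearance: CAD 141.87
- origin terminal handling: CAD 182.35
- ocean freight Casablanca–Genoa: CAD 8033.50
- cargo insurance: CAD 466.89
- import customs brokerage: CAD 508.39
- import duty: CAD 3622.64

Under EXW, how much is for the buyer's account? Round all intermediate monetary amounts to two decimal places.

EXW: the seller makes goods available at their premises; the buyer bears all onward costs.
Seller's account: goods 5284.84 = 5284.84
Buyer's account: inland to port 188.65 + export clearance 141.87 + origin terminal 182.35 + freight 8033.50 + insurance 466.89 + brokerage 508.39 + duty 3622.64 = 13144.29

Buyer's account: CAD 13144.29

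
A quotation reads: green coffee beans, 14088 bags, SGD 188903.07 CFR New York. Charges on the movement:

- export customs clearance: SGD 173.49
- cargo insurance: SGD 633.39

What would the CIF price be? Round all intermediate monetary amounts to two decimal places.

CIF price: SGD 189536.46

Not relevant to the conversion: export clearance — on the seller under both CFR and CIF; already in the CFR price and stays in the CIF price.
From CFR to CIF, the seller additionally bears: insurance.
CIF price = 188903.07 + 633.39 = 189536.46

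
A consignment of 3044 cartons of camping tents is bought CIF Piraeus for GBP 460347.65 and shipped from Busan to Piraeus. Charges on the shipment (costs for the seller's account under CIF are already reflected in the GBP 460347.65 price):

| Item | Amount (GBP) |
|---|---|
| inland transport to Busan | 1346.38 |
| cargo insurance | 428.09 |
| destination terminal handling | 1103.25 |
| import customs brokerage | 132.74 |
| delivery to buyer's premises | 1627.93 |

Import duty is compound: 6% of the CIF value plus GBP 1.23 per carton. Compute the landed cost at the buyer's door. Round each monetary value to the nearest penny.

Total landed cost: GBP 494576.55

CIF: the seller pays costs through ocean freight and marine insurance to the destination port.
Already in the invoice (seller's account under CIF): inland to port, insurance — exclude.
The CIF price already equals the CIF value: 460347.65
Ad valorem component: 460347.65 × 6% = 27620.86
Specific component: 3044 × 1.23 = 3744.12
Import duty = 27620.86 + 3744.12 = 31364.98
Buyer bears: destination terminal 1103.25 + brokerage 132.74 + delivery 1627.93 + duty 31364.98 = 34228.90
Landed cost = invoice 460347.65 + 34228.90 = 494576.55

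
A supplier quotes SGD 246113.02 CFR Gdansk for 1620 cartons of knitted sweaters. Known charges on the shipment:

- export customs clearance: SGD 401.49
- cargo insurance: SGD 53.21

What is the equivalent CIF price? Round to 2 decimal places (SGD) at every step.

CIF price: SGD 246166.23

Not relevant to the conversion: export clearance — on the seller under both CFR and CIF; already in the CFR price and stays in the CIF price.
From CFR to CIF, the seller additionally bears: insurance.
CIF price = 246113.02 + 53.21 = 246166.23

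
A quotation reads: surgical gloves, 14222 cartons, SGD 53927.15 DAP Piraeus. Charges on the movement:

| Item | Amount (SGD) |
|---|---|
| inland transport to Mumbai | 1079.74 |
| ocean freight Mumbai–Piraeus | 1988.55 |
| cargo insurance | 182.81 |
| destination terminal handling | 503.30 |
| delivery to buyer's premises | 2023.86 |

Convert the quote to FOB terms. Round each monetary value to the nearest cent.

FOB price: SGD 49228.63

Not relevant to the conversion: inland to port — on the seller under both DAP and FOB; already in the DAP price and stays in the FOB price.
From DAP to FOB, the seller no longer bears: freight, insurance, destination terminal, delivery.
FOB price = 53927.15 − 1988.55 − 182.81 − 503.30 − 2023.86 = 49228.63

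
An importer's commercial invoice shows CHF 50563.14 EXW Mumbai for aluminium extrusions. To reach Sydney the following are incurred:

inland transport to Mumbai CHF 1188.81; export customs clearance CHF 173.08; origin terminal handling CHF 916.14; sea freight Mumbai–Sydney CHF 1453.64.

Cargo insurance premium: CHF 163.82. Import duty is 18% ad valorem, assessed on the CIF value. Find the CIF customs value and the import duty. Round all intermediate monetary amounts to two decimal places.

CIF value: CHF 54458.63; import duty: CHF 9802.55

CIF = EXW price + pre-shipment costs + freight + insurance
CIF = 50563.14 + 1188.81 + 173.08 + 916.14 + 1453.64 + 163.82 = 54458.63
Import duty = 54458.63 × 18% = 9802.55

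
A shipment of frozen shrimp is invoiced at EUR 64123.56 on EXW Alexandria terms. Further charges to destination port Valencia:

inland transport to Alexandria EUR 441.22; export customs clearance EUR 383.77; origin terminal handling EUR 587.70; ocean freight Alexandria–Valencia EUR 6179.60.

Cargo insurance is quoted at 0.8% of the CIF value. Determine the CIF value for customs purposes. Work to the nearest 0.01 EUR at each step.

CIF value: EUR 72294.20

Let C be the CIF value. C = EXW price + pre-shipment costs + freight + 0.8% × C
C − 0.8% × C = 64123.56 + 441.22 + 383.77 + 587.70 + 6179.60
0.992 × C = 71715.85
C = 71715.85 / 0.992 = 72294.20
Insurance premium = 0.8% × 72294.20 = 578.35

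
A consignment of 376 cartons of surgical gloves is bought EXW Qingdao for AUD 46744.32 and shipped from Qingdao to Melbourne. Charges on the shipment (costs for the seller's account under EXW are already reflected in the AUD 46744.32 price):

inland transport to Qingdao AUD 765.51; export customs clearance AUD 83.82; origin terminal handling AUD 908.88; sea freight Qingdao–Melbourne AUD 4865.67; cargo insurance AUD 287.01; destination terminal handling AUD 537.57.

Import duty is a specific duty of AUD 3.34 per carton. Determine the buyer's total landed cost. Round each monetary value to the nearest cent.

Total landed cost: AUD 55448.62

EXW: the seller makes goods available at their premises; the buyer bears all onward costs.
CIF value = EXW price + inland to port + export clearance + origin terminal + freight + insurance = 46744.32 + 765.51 + 83.82 + 908.88 + 4865.67 + 287.01 = 53655.21
Import duty = 376 × 3.34 = 1255.84
Buyer bears: inland to port 765.51 + export clearance 83.82 + origin terminal 908.88 + freight 4865.67 + insurance 287.01 + destination terminal 537.57 + duty 1255.84 = 8704.30
Landed cost = invoice 46744.32 + 8704.30 = 55448.62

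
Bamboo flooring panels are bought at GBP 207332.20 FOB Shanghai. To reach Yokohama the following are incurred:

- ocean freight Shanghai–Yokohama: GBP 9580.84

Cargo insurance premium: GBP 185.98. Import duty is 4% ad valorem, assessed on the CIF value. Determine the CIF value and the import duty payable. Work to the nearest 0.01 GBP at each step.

CIF value: GBP 217099.02; import duty: GBP 8683.96

CIF = FOB price + freight + insurance
CIF = 207332.20 + 9580.84 + 185.98 = 217099.02
Import duty = 217099.02 × 4% = 8683.96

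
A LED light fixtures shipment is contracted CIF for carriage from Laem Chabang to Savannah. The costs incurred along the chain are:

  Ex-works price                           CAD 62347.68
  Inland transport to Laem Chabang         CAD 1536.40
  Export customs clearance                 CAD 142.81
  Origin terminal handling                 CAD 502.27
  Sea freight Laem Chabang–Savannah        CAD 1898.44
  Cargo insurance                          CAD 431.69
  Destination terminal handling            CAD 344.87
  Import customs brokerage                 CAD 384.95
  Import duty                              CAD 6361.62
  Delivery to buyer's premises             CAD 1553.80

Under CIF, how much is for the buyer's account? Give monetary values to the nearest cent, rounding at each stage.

CIF: the seller pays costs through ocean freight and marine insurance to the destination port.
Seller's account: goods 62347.68 + inland to port 1536.40 + export clearance 142.81 + origin terminal 502.27 + freight 1898.44 + insurance 431.69 = 66859.29
Buyer's account: destination terminal 344.87 + brokerage 384.95 + duty 6361.62 + delivery 1553.80 = 8645.24

Buyer's account: CAD 8645.24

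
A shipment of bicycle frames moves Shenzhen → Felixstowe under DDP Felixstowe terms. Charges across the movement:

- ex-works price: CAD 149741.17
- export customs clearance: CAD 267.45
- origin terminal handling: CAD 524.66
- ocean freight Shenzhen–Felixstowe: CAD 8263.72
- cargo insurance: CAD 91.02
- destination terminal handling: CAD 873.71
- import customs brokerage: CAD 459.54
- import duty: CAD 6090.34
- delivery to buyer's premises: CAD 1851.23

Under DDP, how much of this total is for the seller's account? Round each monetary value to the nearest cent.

DDP: the seller bears all costs including import duty.
Seller's account: goods 149741.17 + export clearance 267.45 + origin terminal 524.66 + freight 8263.72 + insurance 91.02 + destination terminal 873.71 + brokerage 459.54 + duty 6090.34 + delivery 1851.23 = 168162.84
Buyer's account: 0.00

Seller's account: CAD 168162.84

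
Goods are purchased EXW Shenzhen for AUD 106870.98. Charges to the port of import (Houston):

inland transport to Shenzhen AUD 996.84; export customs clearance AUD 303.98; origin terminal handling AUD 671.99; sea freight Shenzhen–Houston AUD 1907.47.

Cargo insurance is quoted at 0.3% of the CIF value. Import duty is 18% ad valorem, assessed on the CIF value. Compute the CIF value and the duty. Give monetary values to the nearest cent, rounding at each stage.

Let C be the CIF value. C = EXW price + pre-shipment costs + freight + 0.3% × C
C − 0.3% × C = 106870.98 + 996.84 + 303.98 + 671.99 + 1907.47
0.997 × C = 110751.26
C = 110751.26 / 0.997 = 111084.51
Insurance premium = 0.3% × 111084.51 = 333.25
Import duty = 111084.51 × 18% = 19995.21

CIF value: AUD 111084.51; import duty: AUD 19995.21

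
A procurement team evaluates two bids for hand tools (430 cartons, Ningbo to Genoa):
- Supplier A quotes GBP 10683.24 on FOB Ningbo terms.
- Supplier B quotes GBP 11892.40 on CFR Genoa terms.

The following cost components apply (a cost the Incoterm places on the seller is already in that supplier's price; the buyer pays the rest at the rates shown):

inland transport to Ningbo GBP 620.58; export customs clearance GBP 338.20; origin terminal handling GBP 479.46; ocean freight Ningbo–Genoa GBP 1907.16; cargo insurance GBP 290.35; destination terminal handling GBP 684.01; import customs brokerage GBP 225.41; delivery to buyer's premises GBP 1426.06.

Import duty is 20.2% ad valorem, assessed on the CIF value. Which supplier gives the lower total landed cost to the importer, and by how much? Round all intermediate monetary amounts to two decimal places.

Supplier A (FOB):
CIF value = FOB price + freight + insurance = 10683.24 + 1907.16 + 290.35 = 12880.75
Import duty = 12880.75 × 20.2% = 2601.91
Buyer bears (A): 1907.16 + 290.35 + 684.01 + 225.41 + 1426.06 = 4532.99
Landed cost (A) = invoice 10683.24 + 4532.99 + duty 2601.91 = 17818.14
Supplier B (CFR):
CIF value = CFR price + insurance = 11892.40 + 290.35 = 12182.75
Import duty = 12182.75 × 20.2% = 2460.92
Buyer bears (B): 290.35 + 684.01 + 225.41 + 1426.06 = 2625.83
Landed cost (B) = invoice 11892.40 + 2625.83 + duty 2460.92 = 16979.15
Difference = |17818.14 − 16979.15| = 838.99

Supplier B is cheaper by GBP 838.99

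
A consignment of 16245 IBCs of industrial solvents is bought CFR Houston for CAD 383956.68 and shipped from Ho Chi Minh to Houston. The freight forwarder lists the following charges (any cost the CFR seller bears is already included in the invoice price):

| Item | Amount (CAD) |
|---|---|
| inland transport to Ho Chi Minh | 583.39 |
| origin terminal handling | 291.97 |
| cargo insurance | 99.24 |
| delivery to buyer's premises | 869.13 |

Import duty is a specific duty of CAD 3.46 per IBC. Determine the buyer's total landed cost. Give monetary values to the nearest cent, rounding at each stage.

CFR: the seller pays costs through ocean freight to the destination port, but not insurance.
Already in the invoice (seller's account under CFR): inland to port, origin terminal — exclude.
CIF value = CFR price + insurance = 383956.68 + 99.24 = 384055.92
Import duty = 16245 × 3.46 = 56207.70
Buyer bears: insurance 99.24 + delivery 869.13 + duty 56207.70 = 57176.07
Landed cost = invoice 383956.68 + 57176.07 = 441132.75

Total landed cost: CAD 441132.75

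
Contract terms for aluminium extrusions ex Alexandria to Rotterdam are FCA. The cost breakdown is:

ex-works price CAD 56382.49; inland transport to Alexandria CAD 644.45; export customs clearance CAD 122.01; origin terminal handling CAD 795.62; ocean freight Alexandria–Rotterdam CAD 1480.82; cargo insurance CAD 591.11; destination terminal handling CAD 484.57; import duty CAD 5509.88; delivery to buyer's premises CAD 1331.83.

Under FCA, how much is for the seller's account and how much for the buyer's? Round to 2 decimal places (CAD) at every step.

Seller: CAD 57148.95; buyer: CAD 10193.83

FCA: the seller delivers export-cleared goods to the carrier; the buyer bears costs from that point.
Seller's account: goods 56382.49 + inland to port 644.45 + export clearance 122.01 = 57148.95
Buyer's account: origin terminal 795.62 + freight 1480.82 + insurance 591.11 + destination terminal 484.57 + duty 5509.88 + delivery 1331.83 = 10193.83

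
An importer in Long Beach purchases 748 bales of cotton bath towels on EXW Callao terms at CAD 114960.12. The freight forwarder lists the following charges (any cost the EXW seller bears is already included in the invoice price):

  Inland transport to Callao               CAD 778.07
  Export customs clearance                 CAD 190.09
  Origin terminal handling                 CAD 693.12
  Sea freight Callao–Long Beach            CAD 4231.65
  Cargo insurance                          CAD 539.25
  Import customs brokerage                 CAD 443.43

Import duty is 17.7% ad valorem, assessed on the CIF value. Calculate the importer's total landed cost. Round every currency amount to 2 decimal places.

EXW: the seller makes goods available at their premises; the buyer bears all onward costs.
CIF value = EXW price + inland to port + export clearance + origin terminal + freight + insurance = 114960.12 + 778.07 + 190.09 + 693.12 + 4231.65 + 539.25 = 121392.30
Import duty = 121392.30 × 17.7% = 21486.44
Buyer bears: inland to port 778.07 + export clearance 190.09 + origin terminal 693.12 + freight 4231.65 + insurance 539.25 + brokerage 443.43 + duty 21486.44 = 28362.05
Landed cost = invoice 114960.12 + 28362.05 = 143322.17

Total landed cost: CAD 143322.17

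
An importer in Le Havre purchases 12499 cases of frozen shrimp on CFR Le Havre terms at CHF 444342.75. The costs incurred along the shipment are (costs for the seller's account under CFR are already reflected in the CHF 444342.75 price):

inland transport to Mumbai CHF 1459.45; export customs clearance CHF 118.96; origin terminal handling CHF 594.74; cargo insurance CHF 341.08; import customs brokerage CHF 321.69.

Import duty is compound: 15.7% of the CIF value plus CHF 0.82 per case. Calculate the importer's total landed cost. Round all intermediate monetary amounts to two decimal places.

CFR: the seller pays costs through ocean freight to the destination port, but not insurance.
Already in the invoice (seller's account under CFR): inland to port, export clearance, origin terminal — exclude.
CIF value = CFR price + insurance = 444342.75 + 341.08 = 444683.83
Ad valorem component: 444683.83 × 15.7% = 69815.36
Specific component: 12499 × 0.82 = 10249.18
Import duty = 69815.36 + 10249.18 = 80064.54
Buyer bears: insurance 341.08 + brokerage 321.69 + duty 80064.54 = 80727.31
Landed cost = invoice 444342.75 + 80727.31 = 525070.06

Total landed cost: CHF 525070.06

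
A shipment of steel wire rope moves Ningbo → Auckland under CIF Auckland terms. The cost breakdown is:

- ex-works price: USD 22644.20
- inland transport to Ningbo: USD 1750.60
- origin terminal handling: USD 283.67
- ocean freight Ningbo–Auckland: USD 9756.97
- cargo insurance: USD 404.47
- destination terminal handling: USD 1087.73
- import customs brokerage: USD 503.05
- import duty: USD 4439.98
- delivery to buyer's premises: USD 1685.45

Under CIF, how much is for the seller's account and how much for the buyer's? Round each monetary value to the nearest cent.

Seller: USD 34839.91; buyer: USD 7716.21

CIF: the seller pays costs through ocean freight and marine insurance to the destination port.
Seller's account: goods 22644.20 + inland to port 1750.60 + origin terminal 283.67 + freight 9756.97 + insurance 404.47 = 34839.91
Buyer's account: destination terminal 1087.73 + brokerage 503.05 + duty 4439.98 + delivery 1685.45 = 7716.21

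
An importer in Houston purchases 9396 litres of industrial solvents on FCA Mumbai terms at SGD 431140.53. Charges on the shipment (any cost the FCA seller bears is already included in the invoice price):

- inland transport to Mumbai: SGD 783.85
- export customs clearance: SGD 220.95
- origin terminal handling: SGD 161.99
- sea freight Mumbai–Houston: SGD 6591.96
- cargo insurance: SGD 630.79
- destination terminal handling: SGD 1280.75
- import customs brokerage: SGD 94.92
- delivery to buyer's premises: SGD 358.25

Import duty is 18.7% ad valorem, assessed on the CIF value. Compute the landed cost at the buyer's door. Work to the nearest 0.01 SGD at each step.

FCA: the seller delivers export-cleared goods to the carrier; the buyer bears costs from that point.
Already in the invoice (seller's account under FCA): inland to port, export clearance — exclude.
CIF value = FCA price + origin terminal + freight + insurance = 431140.53 + 161.99 + 6591.96 + 630.79 = 438525.27
Import duty = 438525.27 × 18.7% = 82004.23
Buyer bears: origin terminal 161.99 + freight 6591.96 + insurance 630.79 + destination terminal 1280.75 + brokerage 94.92 + delivery 358.25 + duty 82004.23 = 91122.89
Landed cost = invoice 431140.53 + 91122.89 = 522263.42

Total landed cost: SGD 522263.42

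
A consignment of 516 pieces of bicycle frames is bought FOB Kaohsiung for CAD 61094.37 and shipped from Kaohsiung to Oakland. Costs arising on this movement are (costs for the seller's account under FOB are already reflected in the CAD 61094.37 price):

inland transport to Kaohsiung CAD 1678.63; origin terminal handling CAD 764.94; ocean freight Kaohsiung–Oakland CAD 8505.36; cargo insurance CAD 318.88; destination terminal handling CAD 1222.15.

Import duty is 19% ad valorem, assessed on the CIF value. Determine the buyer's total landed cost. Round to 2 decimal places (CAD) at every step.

Total landed cost: CAD 84425.30

FOB: the seller bears costs until goods are on board at the origin port; the buyer bears freight, insurance and all costs thereafter.
Already in the invoice (seller's account under FOB): inland to port, origin terminal — exclude.
CIF value = FOB price + freight + insurance = 61094.37 + 8505.36 + 318.88 = 69918.61
Import duty = 69918.61 × 19% = 13284.54
Buyer bears: freight 8505.36 + insurance 318.88 + destination terminal 1222.15 + duty 13284.54 = 23330.93
Landed cost = invoice 61094.37 + 23330.93 = 84425.30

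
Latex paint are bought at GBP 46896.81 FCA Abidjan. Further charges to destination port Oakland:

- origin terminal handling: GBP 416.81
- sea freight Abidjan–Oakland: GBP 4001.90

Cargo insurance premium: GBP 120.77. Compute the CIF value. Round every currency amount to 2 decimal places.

CIF value: GBP 51436.29

CIF = FCA price + pre-shipment costs + freight + insurance
CIF = 46896.81 + 416.81 + 4001.90 + 120.77 = 51436.29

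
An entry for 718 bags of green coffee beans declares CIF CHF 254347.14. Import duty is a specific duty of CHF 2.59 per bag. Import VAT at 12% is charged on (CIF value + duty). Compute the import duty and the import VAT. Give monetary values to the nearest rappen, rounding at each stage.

Import duty = 718 × 2.59 = 1859.62
VAT base = CIF + duty = 254347.14 + 1859.62 = 256206.76
Import VAT = 256206.76 × 12% = 30744.81

Import duty: CHF 1859.62; import VAT: CHF 30744.81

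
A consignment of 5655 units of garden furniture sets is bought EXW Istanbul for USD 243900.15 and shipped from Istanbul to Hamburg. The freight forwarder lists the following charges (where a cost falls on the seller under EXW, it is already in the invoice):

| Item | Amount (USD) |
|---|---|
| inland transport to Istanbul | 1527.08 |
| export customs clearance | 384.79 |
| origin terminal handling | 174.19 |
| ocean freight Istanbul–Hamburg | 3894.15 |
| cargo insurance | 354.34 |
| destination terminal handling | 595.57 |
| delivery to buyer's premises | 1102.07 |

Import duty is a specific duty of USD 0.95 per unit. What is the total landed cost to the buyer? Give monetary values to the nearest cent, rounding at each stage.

EXW: the seller makes goods available at their premises; the buyer bears all onward costs.
CIF value = EXW price + inland to port + export clearance + origin terminal + freight + insurance = 243900.15 + 1527.08 + 384.79 + 174.19 + 3894.15 + 354.34 = 250234.70
Import duty = 5655 × 0.95 = 5372.25
Buyer bears: inland to port 1527.08 + export clearance 384.79 + origin terminal 174.19 + freight 3894.15 + insurance 354.34 + destination terminal 595.57 + delivery 1102.07 + duty 5372.25 = 13404.44
Landed cost = invoice 243900.15 + 13404.44 = 257304.59

Total landed cost: USD 257304.59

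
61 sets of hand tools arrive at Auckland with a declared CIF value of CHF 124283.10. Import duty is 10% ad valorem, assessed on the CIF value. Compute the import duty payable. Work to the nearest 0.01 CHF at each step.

Import duty: CHF 12428.31

Import duty = 124283.10 × 10% = 12428.31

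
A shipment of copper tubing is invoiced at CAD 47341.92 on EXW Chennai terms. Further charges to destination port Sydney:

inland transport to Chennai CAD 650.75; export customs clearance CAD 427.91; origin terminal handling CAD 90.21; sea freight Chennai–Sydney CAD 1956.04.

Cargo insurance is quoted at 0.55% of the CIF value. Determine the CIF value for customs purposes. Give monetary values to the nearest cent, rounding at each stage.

Let C be the CIF value. C = EXW price + pre-shipment costs + freight + 0.55% × C
C − 0.55% × C = 47341.92 + 650.75 + 427.91 + 90.21 + 1956.04
0.9945 × C = 50466.83
C = 50466.83 / 0.9945 = 50745.93
Insurance premium = 0.55% × 50745.93 = 279.10

CIF value: CAD 50745.93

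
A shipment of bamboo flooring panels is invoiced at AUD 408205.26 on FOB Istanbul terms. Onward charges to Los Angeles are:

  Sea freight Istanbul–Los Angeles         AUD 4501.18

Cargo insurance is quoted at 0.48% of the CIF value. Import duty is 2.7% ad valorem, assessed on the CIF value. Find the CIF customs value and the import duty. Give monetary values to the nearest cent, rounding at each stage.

CIF value: AUD 414696.99; import duty: AUD 11196.82

Let C be the CIF value. C = FOB price + freight + 0.48% × C
C − 0.48% × C = 408205.26 + 4501.18
0.9952 × C = 412706.44
C = 412706.44 / 0.9952 = 414696.99
Insurance premium = 0.48% × 414696.99 = 1990.55
Import duty = 414696.99 × 2.7% = 11196.82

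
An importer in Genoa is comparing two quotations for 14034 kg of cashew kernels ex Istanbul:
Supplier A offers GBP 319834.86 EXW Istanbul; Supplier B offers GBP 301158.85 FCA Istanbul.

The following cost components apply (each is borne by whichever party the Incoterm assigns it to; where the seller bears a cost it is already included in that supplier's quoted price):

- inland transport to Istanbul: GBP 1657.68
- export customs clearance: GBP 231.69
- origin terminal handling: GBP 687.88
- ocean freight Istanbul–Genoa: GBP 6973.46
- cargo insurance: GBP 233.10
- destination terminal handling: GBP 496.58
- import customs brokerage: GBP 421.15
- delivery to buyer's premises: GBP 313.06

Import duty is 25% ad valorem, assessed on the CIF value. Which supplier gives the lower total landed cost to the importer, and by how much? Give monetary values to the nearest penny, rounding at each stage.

Supplier B is cheaper by GBP 25706.73

Supplier A (EXW):
CIF value = EXW price + inland to port + export clearance + origin terminal + freight + insurance = 319834.86 + 1657.68 + 231.69 + 687.88 + 6973.46 + 233.10 = 329618.67
Import duty = 329618.67 × 25% = 82404.67
Buyer bears (A): 1657.68 + 231.69 + 687.88 + 6973.46 + 233.10 + 496.58 + 421.15 + 313.06 = 11014.60
Landed cost (A) = invoice 319834.86 + 11014.60 + duty 82404.67 = 413254.13
Supplier B (FCA):
CIF value = FCA price + origin terminal + freight + insurance = 301158.85 + 687.88 + 6973.46 + 233.10 = 309053.29
Import duty = 309053.29 × 25% = 77263.32
Buyer bears (B): 687.88 + 6973.46 + 233.10 + 496.58 + 421.15 + 313.06 = 9125.23
Landed cost (B) = invoice 301158.85 + 9125.23 + duty 77263.32 = 387547.40
Difference = |413254.13 − 387547.40| = 25706.73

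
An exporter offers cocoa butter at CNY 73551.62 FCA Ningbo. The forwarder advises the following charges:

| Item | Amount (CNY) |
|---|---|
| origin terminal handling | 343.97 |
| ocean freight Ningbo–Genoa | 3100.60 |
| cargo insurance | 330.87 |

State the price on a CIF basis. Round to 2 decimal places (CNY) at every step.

CIF price: CNY 77327.06

From FCA to CIF, the seller additionally bears: origin terminal, freight, insurance.
CIF price = 73551.62 + 343.97 + 3100.60 + 330.87 = 77327.06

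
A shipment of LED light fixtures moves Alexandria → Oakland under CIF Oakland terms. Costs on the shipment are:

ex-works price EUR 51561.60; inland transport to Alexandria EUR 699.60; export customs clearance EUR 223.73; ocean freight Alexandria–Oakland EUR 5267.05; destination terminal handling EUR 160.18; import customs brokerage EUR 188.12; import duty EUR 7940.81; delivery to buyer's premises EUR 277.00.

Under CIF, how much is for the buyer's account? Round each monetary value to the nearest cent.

CIF: the seller pays costs through ocean freight and marine insurance to the destination port.
Seller's account: goods 51561.60 + inland to port 699.60 + export clearance 223.73 + freight 5267.05 = 57751.98
Buyer's account: destination terminal 160.18 + brokerage 188.12 + duty 7940.81 + delivery 277.00 = 8566.11

Buyer's account: EUR 8566.11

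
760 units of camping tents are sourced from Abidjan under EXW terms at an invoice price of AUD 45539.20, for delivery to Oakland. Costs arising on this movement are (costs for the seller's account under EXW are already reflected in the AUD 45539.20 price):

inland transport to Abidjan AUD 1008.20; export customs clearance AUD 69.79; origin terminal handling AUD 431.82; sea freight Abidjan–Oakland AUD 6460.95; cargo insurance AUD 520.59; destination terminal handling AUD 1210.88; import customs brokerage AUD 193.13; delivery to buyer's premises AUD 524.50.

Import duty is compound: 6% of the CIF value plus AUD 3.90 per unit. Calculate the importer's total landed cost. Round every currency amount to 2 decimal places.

EXW: the seller makes goods available at their premises; the buyer bears all onward costs.
CIF value = EXW price + inland to port + export clearance + origin terminal + freight + insurance = 45539.20 + 1008.20 + 69.79 + 431.82 + 6460.95 + 520.59 = 54030.55
Ad valorem component: 54030.55 × 6% = 3241.83
Specific component: 760 × 3.90 = 2964.00
Import duty = 3241.83 + 2964.00 = 6205.83
Buyer bears: inland to port 1008.20 + export clearance 69.79 + origin terminal 431.82 + freight 6460.95 + insurance 520.59 + destination terminal 1210.88 + brokerage 193.13 + delivery 524.50 + duty 6205.83 = 16625.69
Landed cost = invoice 45539.20 + 16625.69 = 62164.89

Total landed cost: AUD 62164.89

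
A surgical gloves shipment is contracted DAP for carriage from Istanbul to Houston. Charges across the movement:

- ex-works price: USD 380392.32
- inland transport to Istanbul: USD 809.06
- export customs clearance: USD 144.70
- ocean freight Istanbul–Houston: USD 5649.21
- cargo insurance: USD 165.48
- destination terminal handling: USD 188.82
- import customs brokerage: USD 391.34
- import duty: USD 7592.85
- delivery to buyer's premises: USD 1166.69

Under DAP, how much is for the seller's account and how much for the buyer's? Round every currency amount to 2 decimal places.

Seller: USD 388516.28; buyer: USD 7984.19

DAP: the seller bears all costs to the named destination except import duty and clearance.
Seller's account: goods 380392.32 + inland to port 809.06 + export clearance 144.70 + freight 5649.21 + insurance 165.48 + destination terminal 188.82 + delivery 1166.69 = 388516.28
Buyer's account: brokerage 391.34 + duty 7592.85 = 7984.19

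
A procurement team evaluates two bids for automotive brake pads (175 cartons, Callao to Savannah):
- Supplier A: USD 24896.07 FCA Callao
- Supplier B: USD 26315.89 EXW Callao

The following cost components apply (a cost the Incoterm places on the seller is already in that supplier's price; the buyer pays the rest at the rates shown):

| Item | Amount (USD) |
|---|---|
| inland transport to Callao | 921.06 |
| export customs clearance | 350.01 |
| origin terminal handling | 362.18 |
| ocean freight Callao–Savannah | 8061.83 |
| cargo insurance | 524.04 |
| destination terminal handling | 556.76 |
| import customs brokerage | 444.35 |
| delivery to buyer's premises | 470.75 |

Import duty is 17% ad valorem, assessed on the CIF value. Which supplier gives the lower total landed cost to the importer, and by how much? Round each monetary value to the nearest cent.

Supplier A (FCA):
CIF value = FCA price + origin terminal + freight + insurance = 24896.07 + 362.18 + 8061.83 + 524.04 = 33844.12
Import duty = 33844.12 × 17% = 5753.50
Buyer bears (A): 362.18 + 8061.83 + 524.04 + 556.76 + 444.35 + 470.75 = 10419.91
Landed cost (A) = invoice 24896.07 + 10419.91 + duty 5753.50 = 41069.48
Supplier B (EXW):
CIF value = EXW price + inland to port + export clearance + origin terminal + freight + insurance = 26315.89 + 921.06 + 350.01 + 362.18 + 8061.83 + 524.04 = 36535.01
Import duty = 36535.01 × 17% = 6210.95
Buyer bears (B): 921.06 + 350.01 + 362.18 + 8061.83 + 524.04 + 556.76 + 444.35 + 470.75 = 11690.98
Landed cost (B) = invoice 26315.89 + 11690.98 + duty 6210.95 = 44217.82
Difference = |41069.48 − 44217.82| = 3148.34

Supplier A is cheaper by USD 3148.34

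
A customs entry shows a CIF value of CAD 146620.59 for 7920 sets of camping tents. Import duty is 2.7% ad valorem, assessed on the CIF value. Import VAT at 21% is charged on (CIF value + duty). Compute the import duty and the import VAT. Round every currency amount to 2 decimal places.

Import duty = 146620.59 × 2.7% = 3958.76
VAT base = CIF + duty = 146620.59 + 3958.76 = 150579.35
Import VAT = 150579.35 × 21% = 31621.66

Import duty: CAD 3958.76; import VAT: CAD 31621.66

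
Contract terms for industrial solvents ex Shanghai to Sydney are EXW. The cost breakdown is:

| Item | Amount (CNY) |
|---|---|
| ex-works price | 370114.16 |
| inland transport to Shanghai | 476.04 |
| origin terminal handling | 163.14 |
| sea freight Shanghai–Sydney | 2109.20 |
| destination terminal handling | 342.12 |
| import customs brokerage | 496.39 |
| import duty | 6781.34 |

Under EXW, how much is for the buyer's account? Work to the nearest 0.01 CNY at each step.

EXW: the seller makes goods available at their premises; the buyer bears all onward costs.
Seller's account: goods 370114.16 = 370114.16
Buyer's account: inland to port 476.04 + origin terminal 163.14 + freight 2109.20 + destination terminal 342.12 + brokerage 496.39 + duty 6781.34 = 10368.23

Buyer's account: CNY 10368.23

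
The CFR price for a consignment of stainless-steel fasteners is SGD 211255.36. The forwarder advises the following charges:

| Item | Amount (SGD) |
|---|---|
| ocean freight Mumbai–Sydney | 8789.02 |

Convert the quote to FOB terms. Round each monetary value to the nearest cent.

FOB price: SGD 202466.34

From CFR to FOB, the seller no longer bears: freight.
FOB price = 211255.36 − 8789.02 = 202466.34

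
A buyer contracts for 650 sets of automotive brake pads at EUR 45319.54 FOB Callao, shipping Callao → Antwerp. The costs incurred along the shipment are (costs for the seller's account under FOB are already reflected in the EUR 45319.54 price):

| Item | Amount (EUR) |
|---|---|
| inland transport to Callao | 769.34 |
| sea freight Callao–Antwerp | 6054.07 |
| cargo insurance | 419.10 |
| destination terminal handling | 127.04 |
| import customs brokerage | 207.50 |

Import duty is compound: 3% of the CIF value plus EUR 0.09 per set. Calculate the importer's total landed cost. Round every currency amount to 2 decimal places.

FOB: the seller bears costs until goods are on board at the origin port; the buyer bears freight, insurance and all costs thereafter.
Already in the invoice (seller's account under FOB): inland to port — exclude.
CIF value = FOB price + freight + insurance = 45319.54 + 6054.07 + 419.10 = 51792.71
Ad valorem component: 51792.71 × 3% = 1553.78
Specific component: 650 × 0.09 = 58.50
Import duty = 1553.78 + 58.50 = 1612.28
Buyer bears: freight 6054.07 + insurance 419.10 + destination terminal 127.04 + brokerage 207.50 + duty 1612.28 = 8419.99
Landed cost = invoice 45319.54 + 8419.99 = 53739.53

Total landed cost: EUR 53739.53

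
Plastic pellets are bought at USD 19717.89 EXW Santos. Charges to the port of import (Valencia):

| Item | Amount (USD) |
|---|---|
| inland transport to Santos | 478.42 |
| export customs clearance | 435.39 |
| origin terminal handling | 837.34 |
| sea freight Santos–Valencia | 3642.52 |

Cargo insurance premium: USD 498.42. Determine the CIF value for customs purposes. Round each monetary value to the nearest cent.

CIF value: USD 25609.98

CIF = EXW price + pre-shipment costs + freight + insurance
CIF = 19717.89 + 478.42 + 435.39 + 837.34 + 3642.52 + 498.42 = 25609.98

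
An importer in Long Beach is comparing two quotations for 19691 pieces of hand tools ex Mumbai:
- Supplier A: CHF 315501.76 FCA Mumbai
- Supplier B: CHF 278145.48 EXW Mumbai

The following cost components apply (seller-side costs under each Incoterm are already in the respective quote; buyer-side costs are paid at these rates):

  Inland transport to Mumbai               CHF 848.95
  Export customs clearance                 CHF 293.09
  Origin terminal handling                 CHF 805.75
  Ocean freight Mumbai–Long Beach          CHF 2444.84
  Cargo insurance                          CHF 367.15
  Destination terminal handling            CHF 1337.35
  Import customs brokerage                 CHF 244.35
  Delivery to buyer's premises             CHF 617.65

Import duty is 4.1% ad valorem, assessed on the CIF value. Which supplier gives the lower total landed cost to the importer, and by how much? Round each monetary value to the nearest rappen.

Supplier B is cheaper by CHF 37699.02

Supplier A (FCA):
CIF value = FCA price + origin terminal + freight + insurance = 315501.76 + 805.75 + 2444.84 + 367.15 = 319119.50
Import duty = 319119.50 × 4.1% = 13083.90
Buyer bears (A): 805.75 + 2444.84 + 367.15 + 1337.35 + 244.35 + 617.65 = 5817.09
Landed cost (A) = invoice 315501.76 + 5817.09 + duty 13083.90 = 334402.75
Supplier B (EXW):
CIF value = EXW price + inland to port + export clearance + origin terminal + freight + insurance = 278145.48 + 848.95 + 293.09 + 805.75 + 2444.84 + 367.15 = 282905.26
Import duty = 282905.26 × 4.1% = 11599.12
Buyer bears (B): 848.95 + 293.09 + 805.75 + 2444.84 + 367.15 + 1337.35 + 244.35 + 617.65 = 6959.13
Landed cost (B) = invoice 278145.48 + 6959.13 + duty 11599.12 = 296703.73
Difference = |334402.75 − 296703.73| = 37699.02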